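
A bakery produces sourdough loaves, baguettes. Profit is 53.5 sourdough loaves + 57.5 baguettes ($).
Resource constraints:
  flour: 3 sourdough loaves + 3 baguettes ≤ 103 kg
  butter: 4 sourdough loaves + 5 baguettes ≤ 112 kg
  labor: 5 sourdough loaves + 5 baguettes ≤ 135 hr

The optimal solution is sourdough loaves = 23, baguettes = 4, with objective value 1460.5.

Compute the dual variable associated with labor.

At the optimum: flour uses 81 of 103 (slack = 22); butter uses 112 of 112 (binding); labor uses 135 of 135 (binding).
By complementary slackness, y = 0 for the non-binding constraint.
From A_Bᵀ y = c: 4·y_butter + 5·y_labor = 53.5; 5·y_butter + 5·y_labor = 57.5.
Solving: y_butter = 4, y_labor = 7.5.
Shadow price of labor = 7.5.

7.5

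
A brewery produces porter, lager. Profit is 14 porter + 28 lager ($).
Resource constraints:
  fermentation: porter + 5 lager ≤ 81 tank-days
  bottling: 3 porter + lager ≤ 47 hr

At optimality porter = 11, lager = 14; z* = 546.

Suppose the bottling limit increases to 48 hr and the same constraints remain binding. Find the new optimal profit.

At the optimum: fermentation uses 81 of 81 (binding); bottling uses 47 of 47 (binding).
Dual feasibility on the basic columns requires 1·y_fermentation + 3·y_bottling = 14, 5·y_fermentation + 1·y_bottling = 28.
Solving: y_fermentation = 5, y_bottling = 3.
Δz = y_bottling·Δb = 3 × (1) = 3, so new z* = 546 + 3 = 549.

549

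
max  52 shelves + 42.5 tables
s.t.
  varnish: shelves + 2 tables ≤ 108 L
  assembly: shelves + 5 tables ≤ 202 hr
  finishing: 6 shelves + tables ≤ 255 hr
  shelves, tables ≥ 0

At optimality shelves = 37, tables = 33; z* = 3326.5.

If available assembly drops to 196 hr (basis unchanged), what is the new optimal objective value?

Binding: assembly and finishing. Non-binding: varnish (5 unused).
Since varnish is not tight, its dual is 0.
The binding rows give the dual system: 1·y_assembly + 6·y_finishing = 52 and 5·y_assembly + 1·y_finishing = 42.5.
This yields shadow prices y_assembly = 7, y_finishing = 7.5.
Δz = y_assembly·Δb = 7 × (-6) = -42, so new z* = 3326.5 − 42 = 3284.5.

3284.5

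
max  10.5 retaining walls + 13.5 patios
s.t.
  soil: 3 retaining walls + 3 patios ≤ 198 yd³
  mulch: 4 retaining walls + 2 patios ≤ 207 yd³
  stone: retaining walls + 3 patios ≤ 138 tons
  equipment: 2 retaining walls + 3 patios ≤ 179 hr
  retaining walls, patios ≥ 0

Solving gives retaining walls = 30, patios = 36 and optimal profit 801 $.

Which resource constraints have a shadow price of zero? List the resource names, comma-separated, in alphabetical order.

soil: 198/198 (binding)
mulch: 192/207 (slack 15)
stone: 138/138 (binding)
equipment: 168/179 (slack 11)
By complementary slackness, a constraint with positive slack has shadow price 0 → equipment, mulch.

equipment, mulch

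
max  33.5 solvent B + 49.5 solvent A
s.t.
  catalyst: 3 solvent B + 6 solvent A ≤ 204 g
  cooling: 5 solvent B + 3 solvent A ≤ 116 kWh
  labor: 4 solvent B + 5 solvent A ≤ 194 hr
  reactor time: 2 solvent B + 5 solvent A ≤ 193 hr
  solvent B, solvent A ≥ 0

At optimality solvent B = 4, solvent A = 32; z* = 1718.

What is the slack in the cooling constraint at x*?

0

cooling used = 5·4 + 3·32 = 116; slack = 116 − 116 = 0.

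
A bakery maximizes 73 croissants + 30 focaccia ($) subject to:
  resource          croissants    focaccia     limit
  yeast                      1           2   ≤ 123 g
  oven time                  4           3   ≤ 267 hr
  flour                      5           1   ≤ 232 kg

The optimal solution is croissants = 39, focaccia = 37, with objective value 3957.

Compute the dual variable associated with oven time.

7

Binding: oven time and flour. Non-binding: yeast (10 unused).
By complementary slackness, y = 0 for the non-binding constraint.
From A_Bᵀ y = c: 4·y_oven time + 5·y_flour = 73; 3·y_oven time + 1·y_flour = 30.
Solving: y_oven time = 7, y_flour = 9.
Shadow price of oven time = 7.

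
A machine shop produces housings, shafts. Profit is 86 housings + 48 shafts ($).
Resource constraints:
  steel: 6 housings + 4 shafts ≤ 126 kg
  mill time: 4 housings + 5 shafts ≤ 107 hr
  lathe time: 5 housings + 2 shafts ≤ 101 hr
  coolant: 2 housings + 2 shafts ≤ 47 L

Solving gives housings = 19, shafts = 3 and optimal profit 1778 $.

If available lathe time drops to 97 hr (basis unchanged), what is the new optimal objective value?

1750

At the optimum: steel uses 126 of 126 (binding); mill time uses 91 of 107 (slack = 16); lathe time uses 101 of 101 (binding); coolant uses 44 of 47 (slack = 3).
Since mill time, coolant are not tight, their duals are 0.
Dual feasibility on the basic columns requires 6·y_steel + 5·y_lathe time = 86, 4·y_steel + 2·y_lathe time = 48.
Solving: y_steel = 8.5, y_lathe time = 7.
Δz = y_lathe time·Δb = 7 × (-4) = -28, so new z* = 1778 − 28 = 1750.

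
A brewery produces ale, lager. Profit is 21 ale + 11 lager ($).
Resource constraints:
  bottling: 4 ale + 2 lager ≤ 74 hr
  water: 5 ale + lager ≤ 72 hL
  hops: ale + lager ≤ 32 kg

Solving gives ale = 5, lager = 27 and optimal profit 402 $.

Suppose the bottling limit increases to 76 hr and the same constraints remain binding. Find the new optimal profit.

412

Binding: bottling and hops. Non-binding: water (20 unused).
By complementary slackness, y = 0 for the non-binding constraint.
Dual feasibility on the basic columns requires 4·y_bottling + 1·y_hops = 21, 2·y_bottling + 1·y_hops = 11.
→ y_bottling = 5 and y_hops = 1.
Δz = y_bottling·Δb = 5 × (2) = 10, so new z* = 402 + 10 = 412.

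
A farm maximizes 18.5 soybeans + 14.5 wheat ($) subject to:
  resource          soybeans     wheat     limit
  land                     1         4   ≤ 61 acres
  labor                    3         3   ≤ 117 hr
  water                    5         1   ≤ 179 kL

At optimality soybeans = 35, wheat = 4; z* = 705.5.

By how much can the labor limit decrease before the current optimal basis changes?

9.6

Binding constraints: labor, water. The basis is B = [[3,3],[5,1]] with det -12.
Per unit decrease in labor, x* moves by d = (0.0833, -0.4167).
The basis stays optimal until wheat reaches 0; allowable decrease = 9.6 hr.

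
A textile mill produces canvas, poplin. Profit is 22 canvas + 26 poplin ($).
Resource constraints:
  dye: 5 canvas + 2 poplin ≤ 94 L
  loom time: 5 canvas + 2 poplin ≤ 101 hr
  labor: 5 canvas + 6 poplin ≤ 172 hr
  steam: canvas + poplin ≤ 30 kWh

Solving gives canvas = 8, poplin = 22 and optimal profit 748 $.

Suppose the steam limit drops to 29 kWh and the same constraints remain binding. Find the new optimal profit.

746

Check each constraint at x*: dye 84/94 (slack 10); loom time 84/101 (slack 17); labor 172/172 (tight); steam 30/30 (tight).
Slack constraints have shadow price 0 (complementary slackness).
From A_Bᵀ y = c: 5·y_labor + 1·y_steam = 22; 6·y_labor + 1·y_steam = 26.
This yields shadow prices y_labor = 4, y_steam = 2.
Δz = y_steam·Δb = 2 × (-1) = -2, so new z* = 748 − 2 = 746.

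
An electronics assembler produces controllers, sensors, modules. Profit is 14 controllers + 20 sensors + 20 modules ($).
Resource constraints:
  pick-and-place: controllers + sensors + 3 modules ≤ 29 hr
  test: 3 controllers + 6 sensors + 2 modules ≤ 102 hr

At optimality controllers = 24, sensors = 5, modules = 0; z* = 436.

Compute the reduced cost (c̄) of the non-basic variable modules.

Both pick-and-place and test are binding at x*.
The binding rows give the dual system: 1·y_pick-and-place + 3·y_test = 14 and 1·y_pick-and-place + 6·y_test = 20.
Solving: y_pick-and-place = 8, y_test = 2.
Reduced cost of modules: c₃ − yᵀa₃ = 20 − (8·3 + 2·2) = 20 − 28 = -8.

-8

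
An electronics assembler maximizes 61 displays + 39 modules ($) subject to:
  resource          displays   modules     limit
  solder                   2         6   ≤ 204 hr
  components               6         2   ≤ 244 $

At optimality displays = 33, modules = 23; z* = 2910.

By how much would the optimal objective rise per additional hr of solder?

Check each constraint at x*: solder 204/204 (tight); components 244/244 (tight).
Dual feasibility on the basic columns requires 2·y_solder + 6·y_components = 61, 6·y_solder + 2·y_components = 39.
This yields shadow prices y_solder = 3.5, y_components = 9.
Shadow price of solder = 3.5.

3.5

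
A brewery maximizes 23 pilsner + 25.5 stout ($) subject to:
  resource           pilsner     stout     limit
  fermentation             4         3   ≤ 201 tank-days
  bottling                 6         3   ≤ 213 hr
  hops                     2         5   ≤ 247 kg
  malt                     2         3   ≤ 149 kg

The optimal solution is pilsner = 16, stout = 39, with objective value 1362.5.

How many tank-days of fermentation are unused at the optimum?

fermentation used = 4·16 + 3·39 = 181; slack = 201 − 181 = 20.

20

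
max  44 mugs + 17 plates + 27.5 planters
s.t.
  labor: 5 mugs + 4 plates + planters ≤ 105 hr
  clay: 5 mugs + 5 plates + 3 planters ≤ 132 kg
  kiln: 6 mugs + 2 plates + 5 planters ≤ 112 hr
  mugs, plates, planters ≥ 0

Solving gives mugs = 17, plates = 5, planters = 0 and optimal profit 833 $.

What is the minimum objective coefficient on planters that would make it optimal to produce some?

Binding: labor and kiln. Non-binding: clay (22 unused).
Slack constraints have shadow price 0 (complementary slackness).
The binding rows give the dual system: 5·y_labor + 6·y_kiln = 44 and 4·y_labor + 2·y_kiln = 17.
→ y_labor = 1 and y_kiln = 6.5.
planters enters the basis when its profit ≥ yᵀa₃ = 1·1 + 6.5·5 = 33.5.

33.5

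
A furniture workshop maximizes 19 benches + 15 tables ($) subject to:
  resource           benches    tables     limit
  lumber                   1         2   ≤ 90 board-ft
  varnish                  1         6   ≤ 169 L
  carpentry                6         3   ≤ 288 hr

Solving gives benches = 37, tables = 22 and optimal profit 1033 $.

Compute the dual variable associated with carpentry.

At the optimum: lumber uses 81 of 90 (slack = 9); varnish uses 169 of 169 (binding); carpentry uses 288 of 288 (binding).
Slack constraints have shadow price 0 (complementary slackness).
From A_Bᵀ y = c: 1·y_varnish + 6·y_carpentry = 19; 6·y_varnish + 3·y_carpentry = 15.
→ y_varnish = 1 and y_carpentry = 3.
Shadow price of carpentry = 3.

3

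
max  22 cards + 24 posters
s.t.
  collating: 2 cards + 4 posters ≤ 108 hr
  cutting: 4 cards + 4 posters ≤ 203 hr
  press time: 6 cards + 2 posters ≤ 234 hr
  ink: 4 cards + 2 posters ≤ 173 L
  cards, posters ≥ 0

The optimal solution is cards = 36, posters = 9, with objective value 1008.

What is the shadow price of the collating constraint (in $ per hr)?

5

Check each constraint at x*: collating 108/108 (tight); cutting 180/203 (slack 23); press time 234/234 (tight); ink 162/173 (slack 11).
Slack constraints have shadow price 0 (complementary slackness).
From A_Bᵀ y = c: 2·y_collating + 6·y_press time = 22; 4·y_collating + 2·y_press time = 24.
Solving: y_collating = 5, y_press time = 2.
Shadow price of collating = 5.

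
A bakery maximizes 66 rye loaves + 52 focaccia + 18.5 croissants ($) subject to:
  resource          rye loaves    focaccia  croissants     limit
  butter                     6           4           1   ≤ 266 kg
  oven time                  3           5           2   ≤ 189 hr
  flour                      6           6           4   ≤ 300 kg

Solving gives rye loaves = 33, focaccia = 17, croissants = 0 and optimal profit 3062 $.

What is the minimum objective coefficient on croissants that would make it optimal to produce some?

Check each constraint at x*: butter 266/266 (tight); oven time 184/189 (slack 5); flour 300/300 (tight).
Since oven time is not tight, its dual is 0.
Dual feasibility on the basic columns requires 6·y_butter + 6·y_flour = 66, 4·y_butter + 6·y_flour = 52.
→ y_butter = 7 and y_flour = 4.
croissants enters the basis when its profit ≥ yᵀa₃ = 7·1 + 4·4 = 23.

23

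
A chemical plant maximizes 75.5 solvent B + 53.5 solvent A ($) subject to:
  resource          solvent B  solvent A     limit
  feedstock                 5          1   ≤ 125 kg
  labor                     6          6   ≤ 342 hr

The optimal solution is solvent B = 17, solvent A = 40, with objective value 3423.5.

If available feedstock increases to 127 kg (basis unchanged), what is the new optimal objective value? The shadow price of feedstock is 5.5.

3434.5

Δb = 2, so new z* = 3423.5 + (5.5)·(2) = 3423.5 + 11 = 3434.5.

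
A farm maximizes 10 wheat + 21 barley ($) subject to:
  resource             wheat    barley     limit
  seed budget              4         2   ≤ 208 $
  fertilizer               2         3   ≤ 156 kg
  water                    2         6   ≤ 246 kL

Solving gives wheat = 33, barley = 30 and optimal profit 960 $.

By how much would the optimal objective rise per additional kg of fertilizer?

3

Binding: fertilizer and water. Non-binding: seed budget (16 unused).
Slack constraints have shadow price 0 (complementary slackness).
The binding rows give the dual system: 2·y_fertilizer + 2·y_water = 10 and 3·y_fertilizer + 6·y_water = 21.
This yields shadow prices y_fertilizer = 3, y_water = 2.
Shadow price of fertilizer = 3.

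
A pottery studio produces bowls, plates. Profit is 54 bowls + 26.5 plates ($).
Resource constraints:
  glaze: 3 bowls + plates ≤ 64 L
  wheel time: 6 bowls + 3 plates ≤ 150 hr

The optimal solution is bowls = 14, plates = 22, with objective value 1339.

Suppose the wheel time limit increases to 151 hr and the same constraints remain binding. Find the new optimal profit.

1347.5

Both glaze and wheel time are binding at x*.
Dual feasibility on the basic columns requires 3·y_glaze + 6·y_wheel time = 54, 1·y_glaze + 3·y_wheel time = 26.5.
→ y_glaze = 1 and y_wheel time = 8.5.
Δz = y_wheel time·Δb = 8.5 × (1) = 8.5, so new z* = 1339 + 8.5 = 1347.5.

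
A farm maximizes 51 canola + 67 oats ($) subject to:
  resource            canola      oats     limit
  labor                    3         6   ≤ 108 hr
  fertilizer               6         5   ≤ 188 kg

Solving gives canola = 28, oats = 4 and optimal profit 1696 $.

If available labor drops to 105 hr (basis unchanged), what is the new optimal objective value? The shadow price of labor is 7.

1675

Δb = -3, so new z* = 1696 + (7)·(-3) = 1696 − 21 = 1675.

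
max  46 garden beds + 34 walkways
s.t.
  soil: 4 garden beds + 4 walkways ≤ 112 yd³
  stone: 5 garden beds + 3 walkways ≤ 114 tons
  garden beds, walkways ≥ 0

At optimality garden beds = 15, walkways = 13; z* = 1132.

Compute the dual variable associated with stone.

6

Both soil and stone are binding at x*.
The binding rows give the dual system: 4·y_soil + 5·y_stone = 46 and 4·y_soil + 3·y_stone = 34.
This yields shadow prices y_soil = 4, y_stone = 6.
Shadow price of stone = 6.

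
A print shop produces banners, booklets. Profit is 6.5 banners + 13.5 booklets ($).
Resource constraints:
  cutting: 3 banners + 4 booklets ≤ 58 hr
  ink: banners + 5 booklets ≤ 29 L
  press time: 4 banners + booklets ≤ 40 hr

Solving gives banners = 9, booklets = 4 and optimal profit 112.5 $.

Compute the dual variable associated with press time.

Binding: ink and press time. Non-binding: cutting (15 unused).
By complementary slackness, y = 0 for the non-binding constraint.
Dual feasibility on the basic columns requires 1·y_ink + 4·y_press time = 6.5, 5·y_ink + 1·y_press time = 13.5.
This yields shadow prices y_ink = 2.5, y_press time = 1.
Shadow price of press time = 1.

1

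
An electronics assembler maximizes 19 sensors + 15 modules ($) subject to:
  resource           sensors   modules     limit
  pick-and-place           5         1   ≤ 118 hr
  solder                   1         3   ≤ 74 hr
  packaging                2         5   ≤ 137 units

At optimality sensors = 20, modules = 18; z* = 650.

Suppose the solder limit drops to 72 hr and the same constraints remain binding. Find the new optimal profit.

Check each constraint at x*: pick-and-place 118/118 (tight); solder 74/74 (tight); packaging 130/137 (slack 7).
Since packaging is not tight, its dual is 0.
The binding rows give the dual system: 5·y_pick-and-place + 1·y_solder = 19 and 1·y_pick-and-place + 3·y_solder = 15.
This yields shadow prices y_pick-and-place = 3, y_solder = 4.
Δz = y_solder·Δb = 4 × (-2) = -8, so new z* = 650 − 8 = 642.

642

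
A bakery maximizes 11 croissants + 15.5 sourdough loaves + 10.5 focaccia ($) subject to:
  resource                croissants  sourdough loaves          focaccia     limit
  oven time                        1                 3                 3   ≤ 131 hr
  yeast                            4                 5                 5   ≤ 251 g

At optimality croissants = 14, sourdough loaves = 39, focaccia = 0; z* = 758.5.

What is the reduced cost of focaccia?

Check each constraint at x*: oven time 131/131 (tight); yeast 251/251 (tight).
From A_Bᵀ y = c: 1·y_oven time + 4·y_yeast = 11; 3·y_oven time + 5·y_yeast = 15.5.
→ y_oven time = 1 and y_yeast = 2.5.
Reduced cost of focaccia: c₃ − yᵀa₃ = 10.5 − (1·3 + 2.5·5) = 10.5 − 15.5 = -5.

-5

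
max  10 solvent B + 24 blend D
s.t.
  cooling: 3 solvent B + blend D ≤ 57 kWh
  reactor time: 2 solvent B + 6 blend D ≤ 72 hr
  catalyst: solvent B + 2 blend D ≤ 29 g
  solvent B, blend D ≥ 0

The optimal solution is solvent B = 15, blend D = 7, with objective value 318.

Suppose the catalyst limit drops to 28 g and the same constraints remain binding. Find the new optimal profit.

Binding: reactor time and catalyst. Non-binding: cooling (5 unused).
By complementary slackness, y = 0 for the non-binding constraint.
The binding rows give the dual system: 2·y_reactor time + 1·y_catalyst = 10 and 6·y_reactor time + 2·y_catalyst = 24.
→ y_reactor time = 2 and y_catalyst = 6.
Δz = y_catalyst·Δb = 6 × (-1) = -6, so new z* = 318 − 6 = 312.

312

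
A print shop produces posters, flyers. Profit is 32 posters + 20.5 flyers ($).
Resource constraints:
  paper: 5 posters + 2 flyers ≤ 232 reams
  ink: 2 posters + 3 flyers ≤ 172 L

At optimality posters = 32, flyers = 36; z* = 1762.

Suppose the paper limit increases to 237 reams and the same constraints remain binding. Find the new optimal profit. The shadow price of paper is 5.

Δb = 5, so new z* = 1762 + (5)·(5) = 1762 + 25 = 1787.

1787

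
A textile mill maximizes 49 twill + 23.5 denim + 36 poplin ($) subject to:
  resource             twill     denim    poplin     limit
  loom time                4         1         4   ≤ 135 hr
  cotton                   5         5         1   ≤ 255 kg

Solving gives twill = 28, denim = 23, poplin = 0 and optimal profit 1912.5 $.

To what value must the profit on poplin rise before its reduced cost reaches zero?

Check each constraint at x*: loom time 135/135 (tight); cotton 255/255 (tight).
From A_Bᵀ y = c: 4·y_loom time + 5·y_cotton = 49; 1·y_loom time + 5·y_cotton = 23.5.
This yields shadow prices y_loom time = 8.5, y_cotton = 3.
poplin enters the basis when its profit ≥ yᵀa₃ = 8.5·4 + 3·1 = 37.

37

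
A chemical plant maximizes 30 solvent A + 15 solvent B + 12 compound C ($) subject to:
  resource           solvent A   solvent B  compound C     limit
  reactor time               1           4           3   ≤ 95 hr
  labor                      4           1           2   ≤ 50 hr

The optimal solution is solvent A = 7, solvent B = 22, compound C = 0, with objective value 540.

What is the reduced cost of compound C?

Check each constraint at x*: reactor time 95/95 (tight); labor 50/50 (tight).
The binding rows give the dual system: 1·y_reactor time + 4·y_labor = 30 and 4·y_reactor time + 1·y_labor = 15.
Solving: y_reactor time = 2, y_labor = 7.
Reduced cost of compound C: c₃ − yᵀa₃ = 12 − (2·3 + 7·2) = 12 − 20 = -8.

-8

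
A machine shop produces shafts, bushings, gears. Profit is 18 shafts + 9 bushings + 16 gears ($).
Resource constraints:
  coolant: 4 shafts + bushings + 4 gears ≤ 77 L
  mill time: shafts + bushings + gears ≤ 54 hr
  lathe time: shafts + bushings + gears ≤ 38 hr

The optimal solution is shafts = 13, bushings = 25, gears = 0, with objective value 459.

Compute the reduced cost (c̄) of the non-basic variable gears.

At the optimum: coolant uses 77 of 77 (binding); mill time uses 38 of 54 (slack = 16); lathe time uses 38 of 38 (binding).
Slack constraints have shadow price 0 (complementary slackness).
The binding rows give the dual system: 4·y_coolant + 1·y_lathe time = 18 and 1·y_coolant + 1·y_lathe time = 9.
This yields shadow prices y_coolant = 3, y_lathe time = 6.
Reduced cost of gears: c₃ − yᵀa₃ = 16 − (3·4 + 6·1) = 16 − 18 = -2.

-2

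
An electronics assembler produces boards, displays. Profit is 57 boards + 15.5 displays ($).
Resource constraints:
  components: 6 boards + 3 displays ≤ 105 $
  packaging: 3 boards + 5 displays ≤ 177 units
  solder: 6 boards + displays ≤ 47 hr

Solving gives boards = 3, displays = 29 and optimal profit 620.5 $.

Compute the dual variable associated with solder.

At the optimum: components uses 105 of 105 (binding); packaging uses 154 of 177 (slack = 23); solder uses 47 of 47 (binding).
Since packaging is not tight, its dual is 0.
Dual feasibility on the basic columns requires 6·y_components + 6·y_solder = 57, 3·y_components + 1·y_solder = 15.5.
→ y_components = 3 and y_solder = 6.5.
Shadow price of solder = 6.5.

6.5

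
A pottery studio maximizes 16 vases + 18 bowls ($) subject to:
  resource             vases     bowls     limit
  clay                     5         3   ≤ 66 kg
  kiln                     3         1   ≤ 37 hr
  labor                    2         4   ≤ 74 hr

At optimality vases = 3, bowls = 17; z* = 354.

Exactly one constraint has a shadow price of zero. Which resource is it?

kiln

clay: 66/66 (binding)
kiln: 26/37 (slack 11)
labor: 74/74 (binding)
By complementary slackness, a constraint with positive slack has shadow price 0 → kiln.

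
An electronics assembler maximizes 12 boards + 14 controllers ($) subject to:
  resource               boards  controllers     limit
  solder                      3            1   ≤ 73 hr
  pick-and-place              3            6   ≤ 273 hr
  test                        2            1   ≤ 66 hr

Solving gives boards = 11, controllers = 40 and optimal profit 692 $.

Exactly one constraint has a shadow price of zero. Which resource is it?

solder: 73/73 (binding)
pick-and-place: 273/273 (binding)
test: 62/66 (slack 4)
By complementary slackness, a constraint with positive slack has shadow price 0 → test.

test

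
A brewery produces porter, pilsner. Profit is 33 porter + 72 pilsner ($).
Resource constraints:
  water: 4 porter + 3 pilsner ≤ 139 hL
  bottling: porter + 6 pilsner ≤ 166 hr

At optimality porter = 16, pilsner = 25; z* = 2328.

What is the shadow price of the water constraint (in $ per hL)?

6

Both water and bottling are binding at x*.
Dual feasibility on the basic columns requires 4·y_water + 1·y_bottling = 33, 3·y_water + 6·y_bottling = 72.
→ y_water = 6 and y_bottling = 9.
Shadow price of water = 6.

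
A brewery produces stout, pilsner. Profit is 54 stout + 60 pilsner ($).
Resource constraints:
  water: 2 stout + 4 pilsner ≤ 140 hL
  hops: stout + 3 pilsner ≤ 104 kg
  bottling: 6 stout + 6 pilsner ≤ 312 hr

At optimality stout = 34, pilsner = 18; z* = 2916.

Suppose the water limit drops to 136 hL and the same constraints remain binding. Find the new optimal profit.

At the optimum: water uses 140 of 140 (binding); hops uses 88 of 104 (slack = 16); bottling uses 312 of 312 (binding).
By complementary slackness, y = 0 for the non-binding constraint.
From A_Bᵀ y = c: 2·y_water + 6·y_bottling = 54; 4·y_water + 6·y_bottling = 60.
This yields shadow prices y_water = 3, y_bottling = 8.
Δz = y_water·Δb = 3 × (-4) = -12, so new z* = 2916 − 12 = 2904.

2904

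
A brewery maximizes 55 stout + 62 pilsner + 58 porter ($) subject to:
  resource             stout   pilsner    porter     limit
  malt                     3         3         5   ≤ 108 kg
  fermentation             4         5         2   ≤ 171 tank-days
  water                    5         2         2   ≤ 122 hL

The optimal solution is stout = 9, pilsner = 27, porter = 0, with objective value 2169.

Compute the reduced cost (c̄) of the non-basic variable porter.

-1

At the optimum: malt uses 108 of 108 (binding); fermentation uses 171 of 171 (binding); water uses 99 of 122 (slack = 23).
Since water is not tight, its dual is 0.
Dual feasibility on the basic columns requires 3·y_malt + 4·y_fermentation = 55, 3·y_malt + 5·y_fermentation = 62.
This yields shadow prices y_malt = 9, y_fermentation = 7.
Reduced cost of porter: c₃ − yᵀa₃ = 58 − (9·5 + 7·2) = 58 − 59 = -1.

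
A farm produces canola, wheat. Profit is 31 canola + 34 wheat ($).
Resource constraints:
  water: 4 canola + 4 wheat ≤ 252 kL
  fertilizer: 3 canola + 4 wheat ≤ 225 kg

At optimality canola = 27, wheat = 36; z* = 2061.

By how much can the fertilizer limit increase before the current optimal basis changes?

Binding constraints: water, fertilizer. The basis is B = [[4,4],[3,4]] with det 4.
Per unit increase in fertilizer, x* moves by d = (-1, 1).
The basis stays optimal until canola reaches 0; allowable increase = 27 kg.

27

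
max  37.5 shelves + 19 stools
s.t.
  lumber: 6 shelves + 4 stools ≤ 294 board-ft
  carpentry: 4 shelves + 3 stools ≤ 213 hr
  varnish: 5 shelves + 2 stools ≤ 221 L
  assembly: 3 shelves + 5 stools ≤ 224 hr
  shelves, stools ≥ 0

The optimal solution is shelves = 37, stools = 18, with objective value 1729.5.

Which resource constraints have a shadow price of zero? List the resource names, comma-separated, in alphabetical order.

lumber: 294/294 (binding)
carpentry: 202/213 (slack 11)
varnish: 221/221 (binding)
assembly: 201/224 (slack 23)
By complementary slackness, a constraint with positive slack has shadow price 0 → assembly, carpentry.

assembly, carpentry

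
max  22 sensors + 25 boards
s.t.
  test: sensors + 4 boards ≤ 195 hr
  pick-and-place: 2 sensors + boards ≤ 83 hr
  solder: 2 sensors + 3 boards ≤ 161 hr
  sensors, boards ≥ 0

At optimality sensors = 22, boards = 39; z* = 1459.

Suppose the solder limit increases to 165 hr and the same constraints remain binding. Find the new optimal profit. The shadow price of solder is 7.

Δb = 4, so new z* = 1459 + (7)·(4) = 1459 + 28 = 1487.

1487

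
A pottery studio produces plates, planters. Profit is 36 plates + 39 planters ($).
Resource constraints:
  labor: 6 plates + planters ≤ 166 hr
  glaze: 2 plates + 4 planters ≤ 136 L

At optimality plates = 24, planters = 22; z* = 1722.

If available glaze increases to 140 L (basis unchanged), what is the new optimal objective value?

1758

At the optimum: labor uses 166 of 166 (binding); glaze uses 136 of 136 (binding).
From A_Bᵀ y = c: 6·y_labor + 2·y_glaze = 36; 1·y_labor + 4·y_glaze = 39.
→ y_labor = 3 and y_glaze = 9.
Δz = y_glaze·Δb = 9 × (4) = 36, so new z* = 1722 + 36 = 1758.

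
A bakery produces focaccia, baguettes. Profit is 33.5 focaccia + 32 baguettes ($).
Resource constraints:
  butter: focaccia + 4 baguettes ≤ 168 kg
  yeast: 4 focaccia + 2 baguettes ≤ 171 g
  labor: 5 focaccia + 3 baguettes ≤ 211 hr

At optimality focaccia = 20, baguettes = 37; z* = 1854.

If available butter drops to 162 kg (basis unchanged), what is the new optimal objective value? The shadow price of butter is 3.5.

Δb = -6, so new z* = 1854 + (3.5)·(-6) = 1854 − 21 = 1833.

1833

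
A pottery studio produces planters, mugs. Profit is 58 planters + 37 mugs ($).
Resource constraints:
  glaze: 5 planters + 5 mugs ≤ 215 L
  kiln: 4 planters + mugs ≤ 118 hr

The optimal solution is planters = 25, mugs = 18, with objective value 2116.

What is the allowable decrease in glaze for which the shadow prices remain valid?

67.5

Binding constraints: glaze, kiln. The basis is B = [[5,5],[4,1]] with det -15.
Per unit decrease in glaze, x* moves by d = (0.0667, -0.2667).
The basis stays optimal until mugs reaches 0; allowable decrease = 67.5 L.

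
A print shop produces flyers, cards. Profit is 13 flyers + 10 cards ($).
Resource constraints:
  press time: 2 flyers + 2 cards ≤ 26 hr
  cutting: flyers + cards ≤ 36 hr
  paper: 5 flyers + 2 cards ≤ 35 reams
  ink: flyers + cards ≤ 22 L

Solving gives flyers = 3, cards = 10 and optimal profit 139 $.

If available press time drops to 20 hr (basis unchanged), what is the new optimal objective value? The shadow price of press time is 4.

115

Δb = -6, so new z* = 139 + (4)·(-6) = 139 − 24 = 115.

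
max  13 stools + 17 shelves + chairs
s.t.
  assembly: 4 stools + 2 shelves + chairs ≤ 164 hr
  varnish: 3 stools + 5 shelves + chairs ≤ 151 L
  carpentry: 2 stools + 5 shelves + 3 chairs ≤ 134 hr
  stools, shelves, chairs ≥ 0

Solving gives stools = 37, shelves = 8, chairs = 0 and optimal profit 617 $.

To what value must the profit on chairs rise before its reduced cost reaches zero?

Binding: assembly and varnish. Non-binding: carpentry (20 unused).
By complementary slackness, y = 0 for the non-binding constraint.
Dual feasibility on the basic columns requires 4·y_assembly + 3·y_varnish = 13, 2·y_assembly + 5·y_varnish = 17.
→ y_assembly = 1 and y_varnish = 3.
chairs enters the basis when its profit ≥ yᵀa₃ = 1·1 + 3·1 = 4.

4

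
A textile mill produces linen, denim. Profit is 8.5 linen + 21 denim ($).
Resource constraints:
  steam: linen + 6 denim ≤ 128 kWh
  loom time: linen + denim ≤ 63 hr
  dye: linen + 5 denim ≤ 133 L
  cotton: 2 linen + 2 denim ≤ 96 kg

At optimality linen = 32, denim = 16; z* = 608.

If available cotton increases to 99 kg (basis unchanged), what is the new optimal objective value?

Check each constraint at x*: steam 128/128 (tight); loom time 48/63 (slack 15); dye 112/133 (slack 21); cotton 96/96 (tight).
By complementary slackness, y = 0 for the non-binding constraints.
The binding rows give the dual system: 1·y_steam + 2·y_cotton = 8.5 and 6·y_steam + 2·y_cotton = 21.
This yields shadow prices y_steam = 2.5, y_cotton = 3.
Δz = y_cotton·Δb = 3 × (3) = 9, so new z* = 608 + 9 = 617.

617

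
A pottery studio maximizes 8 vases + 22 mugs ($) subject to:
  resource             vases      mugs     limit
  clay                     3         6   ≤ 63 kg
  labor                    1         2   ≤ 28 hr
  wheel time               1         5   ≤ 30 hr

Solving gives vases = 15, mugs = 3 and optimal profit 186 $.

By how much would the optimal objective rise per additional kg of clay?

Binding: clay and wheel time. Non-binding: labor (7 unused).
Slack constraints have shadow price 0 (complementary slackness).
From A_Bᵀ y = c: 3·y_clay + 1·y_wheel time = 8; 6·y_clay + 5·y_wheel time = 22.
This yields shadow prices y_clay = 2, y_wheel time = 2.
Shadow price of clay = 2.

2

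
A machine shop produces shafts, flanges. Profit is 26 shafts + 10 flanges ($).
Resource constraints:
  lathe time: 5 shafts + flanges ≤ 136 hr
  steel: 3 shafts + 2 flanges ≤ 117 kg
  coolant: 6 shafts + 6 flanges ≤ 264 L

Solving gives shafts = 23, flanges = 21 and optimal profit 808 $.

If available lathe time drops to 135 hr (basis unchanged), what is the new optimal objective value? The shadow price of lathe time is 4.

Δb = -1, so new z* = 808 + (4)·(-1) = 808 − 4 = 804.

804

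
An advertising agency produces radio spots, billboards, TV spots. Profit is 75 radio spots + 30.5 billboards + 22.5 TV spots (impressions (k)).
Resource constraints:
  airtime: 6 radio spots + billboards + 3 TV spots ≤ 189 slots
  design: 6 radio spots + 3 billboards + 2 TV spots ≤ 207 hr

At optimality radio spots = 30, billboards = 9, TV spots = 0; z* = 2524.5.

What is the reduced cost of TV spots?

Both airtime and design are binding at x*.
Dual feasibility on the basic columns requires 6·y_airtime + 6·y_design = 75, 1·y_airtime + 3·y_design = 30.5.
Solving: y_airtime = 3.5, y_design = 9.
Reduced cost of TV spots: c₃ − yᵀa₃ = 22.5 − (3.5·3 + 9·2) = 22.5 − 28.5 = -6.

-6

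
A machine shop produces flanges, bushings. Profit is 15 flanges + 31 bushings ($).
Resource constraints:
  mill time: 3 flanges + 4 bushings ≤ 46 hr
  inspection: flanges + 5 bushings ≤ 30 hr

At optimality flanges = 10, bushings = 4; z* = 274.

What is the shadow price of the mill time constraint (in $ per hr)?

4

Both mill time and inspection are binding at x*.
From A_Bᵀ y = c: 3·y_mill time + 1·y_inspection = 15; 4·y_mill time + 5·y_inspection = 31.
Solving: y_mill time = 4, y_inspection = 3.
Shadow price of mill time = 4.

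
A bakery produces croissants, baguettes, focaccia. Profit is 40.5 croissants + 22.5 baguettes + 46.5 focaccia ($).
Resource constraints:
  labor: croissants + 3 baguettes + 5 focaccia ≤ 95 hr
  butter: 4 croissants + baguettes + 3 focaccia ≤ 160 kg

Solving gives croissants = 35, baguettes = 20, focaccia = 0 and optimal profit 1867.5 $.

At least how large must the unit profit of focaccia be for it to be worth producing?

49.5

Check each constraint at x*: labor 95/95 (tight); butter 160/160 (tight).
The binding rows give the dual system: 1·y_labor + 4·y_butter = 40.5 and 3·y_labor + 1·y_butter = 22.5.
This yields shadow prices y_labor = 4.5, y_butter = 9.
focaccia enters the basis when its profit ≥ yᵀa₃ = 4.5·5 + 9·3 = 49.5.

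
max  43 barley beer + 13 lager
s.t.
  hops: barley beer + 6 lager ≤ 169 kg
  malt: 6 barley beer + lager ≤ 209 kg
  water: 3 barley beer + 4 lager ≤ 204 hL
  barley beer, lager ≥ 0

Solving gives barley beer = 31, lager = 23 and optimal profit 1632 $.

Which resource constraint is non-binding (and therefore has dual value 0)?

hops: 169/169 (binding)
malt: 209/209 (binding)
water: 185/204 (slack 19)
By complementary slackness, a constraint with positive slack has shadow price 0 → water.

water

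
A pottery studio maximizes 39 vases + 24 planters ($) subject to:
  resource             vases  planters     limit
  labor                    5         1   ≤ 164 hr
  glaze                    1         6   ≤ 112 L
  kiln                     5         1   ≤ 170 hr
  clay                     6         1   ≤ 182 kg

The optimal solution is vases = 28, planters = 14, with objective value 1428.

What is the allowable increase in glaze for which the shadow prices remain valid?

350

Binding constraints: glaze, clay. The basis is B = [[1,6],[6,1]] with det -35.
Per unit increase in glaze, x* moves by d = (-0.0286, 0.1714).
The basis stays optimal until labor becomes binding; allowable increase = 350 L.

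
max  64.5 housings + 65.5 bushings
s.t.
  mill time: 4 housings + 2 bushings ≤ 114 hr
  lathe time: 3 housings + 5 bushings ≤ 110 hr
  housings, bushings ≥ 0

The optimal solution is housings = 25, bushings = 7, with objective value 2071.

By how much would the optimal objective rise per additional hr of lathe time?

9.5

Both mill time and lathe time are binding at x*.
Dual feasibility on the basic columns requires 4·y_mill time + 3·y_lathe time = 64.5, 2·y_mill time + 5·y_lathe time = 65.5.
Solving: y_mill time = 9, y_lathe time = 9.5.
Shadow price of lathe time = 9.5.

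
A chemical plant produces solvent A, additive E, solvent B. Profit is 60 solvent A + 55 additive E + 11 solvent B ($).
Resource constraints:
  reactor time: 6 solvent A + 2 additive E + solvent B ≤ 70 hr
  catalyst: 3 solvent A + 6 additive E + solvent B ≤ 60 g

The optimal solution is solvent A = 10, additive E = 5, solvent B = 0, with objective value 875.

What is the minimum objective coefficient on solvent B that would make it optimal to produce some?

13.5

At the optimum: reactor time uses 70 of 70 (binding); catalyst uses 60 of 60 (binding).
The binding rows give the dual system: 6·y_reactor time + 3·y_catalyst = 60 and 2·y_reactor time + 6·y_catalyst = 55.
→ y_reactor time = 6.5 and y_catalyst = 7.
solvent B enters the basis when its profit ≥ yᵀa₃ = 6.5·1 + 7·1 = 13.5.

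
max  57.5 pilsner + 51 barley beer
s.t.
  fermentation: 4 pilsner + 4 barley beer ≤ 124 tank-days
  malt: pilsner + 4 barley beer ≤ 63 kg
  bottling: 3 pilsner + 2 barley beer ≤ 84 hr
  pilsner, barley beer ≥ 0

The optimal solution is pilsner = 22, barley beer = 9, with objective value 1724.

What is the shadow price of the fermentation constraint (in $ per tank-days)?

At the optimum: fermentation uses 124 of 124 (binding); malt uses 58 of 63 (slack = 5); bottling uses 84 of 84 (binding).
Slack constraints have shadow price 0 (complementary slackness).
Dual feasibility on the basic columns requires 4·y_fermentation + 3·y_bottling = 57.5, 4·y_fermentation + 2·y_bottling = 51.
→ y_fermentation = 9.5 and y_bottling = 6.5.
Shadow price of fermentation = 9.5.

9.5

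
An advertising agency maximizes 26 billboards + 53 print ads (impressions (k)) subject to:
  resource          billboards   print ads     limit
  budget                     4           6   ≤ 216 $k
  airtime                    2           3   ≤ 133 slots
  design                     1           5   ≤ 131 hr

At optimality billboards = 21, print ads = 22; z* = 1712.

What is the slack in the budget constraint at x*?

0

budget used = 4·21 + 6·22 = 216; slack = 216 − 216 = 0.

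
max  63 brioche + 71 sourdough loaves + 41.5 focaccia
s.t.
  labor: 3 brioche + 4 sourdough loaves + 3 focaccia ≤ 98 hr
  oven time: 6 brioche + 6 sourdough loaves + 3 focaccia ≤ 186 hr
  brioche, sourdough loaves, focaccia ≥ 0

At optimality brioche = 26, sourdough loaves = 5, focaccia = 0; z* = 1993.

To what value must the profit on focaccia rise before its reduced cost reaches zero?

Check each constraint at x*: labor 98/98 (tight); oven time 186/186 (tight).
The binding rows give the dual system: 3·y_labor + 6·y_oven time = 63 and 4·y_labor + 6·y_oven time = 71.
Solving: y_labor = 8, y_oven time = 6.5.
focaccia enters the basis when its profit ≥ yᵀa₃ = 8·3 + 6.5·3 = 43.5.

43.5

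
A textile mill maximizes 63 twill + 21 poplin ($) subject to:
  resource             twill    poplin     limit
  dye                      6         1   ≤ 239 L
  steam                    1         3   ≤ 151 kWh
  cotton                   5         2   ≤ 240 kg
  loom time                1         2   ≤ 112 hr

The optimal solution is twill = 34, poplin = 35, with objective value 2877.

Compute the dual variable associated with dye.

Check each constraint at x*: dye 239/239 (tight); steam 139/151 (slack 12); cotton 240/240 (tight); loom time 104/112 (slack 8).
Since steam, loom time are not tight, their duals are 0.
From A_Bᵀ y = c: 6·y_dye + 5·y_cotton = 63; 1·y_dye + 2·y_cotton = 21.
Solving: y_dye = 3, y_cotton = 9.
Shadow price of dye = 3.

3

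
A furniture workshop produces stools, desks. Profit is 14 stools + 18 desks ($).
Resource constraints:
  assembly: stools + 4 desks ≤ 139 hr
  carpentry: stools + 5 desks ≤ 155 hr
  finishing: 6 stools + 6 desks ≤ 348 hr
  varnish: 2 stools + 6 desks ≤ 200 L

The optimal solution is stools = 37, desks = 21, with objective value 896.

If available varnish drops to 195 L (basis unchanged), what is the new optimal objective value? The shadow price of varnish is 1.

891

Δb = -5, so new z* = 896 + (1)·(-5) = 896 − 5 = 891.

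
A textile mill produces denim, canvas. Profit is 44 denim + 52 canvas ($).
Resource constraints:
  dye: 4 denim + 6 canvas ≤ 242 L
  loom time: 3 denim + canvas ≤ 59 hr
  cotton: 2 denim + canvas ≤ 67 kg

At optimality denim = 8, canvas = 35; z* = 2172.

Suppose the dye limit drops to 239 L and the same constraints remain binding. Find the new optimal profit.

2148

Binding: dye and loom time. Non-binding: cotton (16 unused).
Since cotton is not tight, its dual is 0.
From A_Bᵀ y = c: 4·y_dye + 3·y_loom time = 44; 6·y_dye + 1·y_loom time = 52.
This yields shadow prices y_dye = 8, y_loom time = 4.
Δz = y_dye·Δb = 8 × (-3) = -24, so new z* = 2172 − 24 = 2148.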